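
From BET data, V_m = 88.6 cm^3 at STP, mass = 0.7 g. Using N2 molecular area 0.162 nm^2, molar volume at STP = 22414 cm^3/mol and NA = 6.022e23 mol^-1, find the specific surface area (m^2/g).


Number of moles in monolayer = V_m / 22414 = 88.6 / 22414 = 0.00395289
Number of molecules = moles * NA = 0.00395289 * 6.022e23
SA = molecules * sigma / mass
SA = (88.6 / 22414) * 6.022e23 * 0.162e-18 / 0.7
SA = 550.9 m^2/g

550.9


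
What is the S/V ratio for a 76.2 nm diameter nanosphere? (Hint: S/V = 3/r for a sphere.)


Radius r = 76.2/2 = 38.1 nm
S/V = 3 / r = 3 / 38.1
S/V = 0.0787 nm^-1

0.0787


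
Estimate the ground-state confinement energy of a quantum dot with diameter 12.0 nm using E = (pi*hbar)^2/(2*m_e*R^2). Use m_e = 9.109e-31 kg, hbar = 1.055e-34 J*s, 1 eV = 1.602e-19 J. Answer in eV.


Radius R = 12.0/2 = 6 nm = 6e-09 m
E = (pi * 1.055e-34)^2 / (2 * 9.109e-31 * (6e-09)^2)
E(J) = 1.67495e-21
E = E(J) / 1.602e-19 = 0.0105 eV

0.0105


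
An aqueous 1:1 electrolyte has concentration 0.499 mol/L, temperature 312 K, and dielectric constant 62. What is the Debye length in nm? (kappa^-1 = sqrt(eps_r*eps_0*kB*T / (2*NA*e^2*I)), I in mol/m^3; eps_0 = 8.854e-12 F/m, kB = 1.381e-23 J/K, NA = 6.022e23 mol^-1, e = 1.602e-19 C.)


Ionic strength I = 0.499 * 1^2 * 1000 = 499 mol/m^3
kappa^-1 = sqrt(62 * 8.854e-12 * 1.381e-23 * 312 / (2 * 6.022e23 * (1.602e-19)^2 * 499))
kappa^-1 = 0.392 nm

0.392


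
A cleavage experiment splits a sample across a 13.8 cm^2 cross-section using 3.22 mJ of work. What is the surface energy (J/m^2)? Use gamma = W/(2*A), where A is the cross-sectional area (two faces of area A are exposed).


Convert: A = 13.8 cm^2 = 0.00138 m^2, W = 3.22 mJ = 0.00322 J
Cleaving exposes two faces of area A, so total new surface = 2*A and gamma = W / (2*A)
gamma = 0.00322 / (2 * 0.00138)
gamma = 1.167 J/m^2

1.167


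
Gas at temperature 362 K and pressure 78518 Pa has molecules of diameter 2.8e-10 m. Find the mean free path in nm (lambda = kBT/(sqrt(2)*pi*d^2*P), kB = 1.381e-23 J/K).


Mean free path: lambda = kB*T / (sqrt(2) * pi * d^2 * P)
lambda = 1.381e-23 * 362 / (sqrt(2) * pi * (2.8e-10)^2 * 78518)
lambda = 1.8279e-07 m
lambda = 182.79 nm

182.79


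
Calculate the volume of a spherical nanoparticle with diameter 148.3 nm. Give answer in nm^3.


Radius r = 148.3/2 = 74.15 nm
Volume V = (4/3) * pi * r^3
V = (4/3) * pi * (74.15)^3
V = 1707741.28 nm^3

1707741.28


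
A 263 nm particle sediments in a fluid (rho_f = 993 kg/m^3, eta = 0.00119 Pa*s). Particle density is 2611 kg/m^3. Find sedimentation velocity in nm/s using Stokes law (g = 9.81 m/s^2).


Radius R = 263/2 nm = 1.315e-07 m
Density difference = 2611 - 993 = 1618 kg/m^3
v = 2 * R^2 * (rho_p - rho_f) * g / (9 * eta)
v = 2 * (1.315e-07)^2 * 1618 * 9.81 / (9 * 0.00119)
v = 5.12554e-08 m/s = 51.2554 nm/s

51.2554


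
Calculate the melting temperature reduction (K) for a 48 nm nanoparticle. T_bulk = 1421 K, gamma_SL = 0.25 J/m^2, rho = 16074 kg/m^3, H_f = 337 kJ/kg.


Radius R = 48/2 = 24 nm = 2.4e-08 m
Convert H_f = 337 kJ/kg = 337000 J/kg
dT = 2 * gamma_SL * T_bulk / (rho * H_f * R)
dT = 2 * 0.25 * 1421 / (16074 * 337000 * 2.4e-08)
dT = 5.5 K

5.5


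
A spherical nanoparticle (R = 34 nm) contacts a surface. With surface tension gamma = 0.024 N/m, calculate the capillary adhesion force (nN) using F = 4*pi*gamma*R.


Convert radius: R = 34 nm = 3.4e-08 m
F = 4 * pi * gamma * R
F = 4 * pi * 0.024 * 3.4e-08
F = 1.02542e-08 N = 10.2542 nN

10.2542


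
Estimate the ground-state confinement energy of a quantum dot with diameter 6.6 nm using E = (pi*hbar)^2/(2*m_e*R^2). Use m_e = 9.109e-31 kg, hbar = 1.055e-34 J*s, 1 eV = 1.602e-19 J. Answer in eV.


Radius R = 6.6/2 = 3.3 nm = 3.3e-09 m
E = (pi * 1.055e-34)^2 / (2 * 9.109e-31 * (3.3e-09)^2)
E(J) = 5.53702e-21
E = E(J) / 1.602e-19 = 0.0346 eV

0.0346


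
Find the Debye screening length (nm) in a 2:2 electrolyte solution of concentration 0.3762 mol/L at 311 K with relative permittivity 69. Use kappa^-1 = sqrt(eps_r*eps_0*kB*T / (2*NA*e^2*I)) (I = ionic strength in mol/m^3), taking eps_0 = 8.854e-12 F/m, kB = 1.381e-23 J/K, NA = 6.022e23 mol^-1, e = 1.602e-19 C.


Ionic strength I = 0.3762 * 2^2 * 1000 = 1504.8 mol/m^3
kappa^-1 = sqrt(69 * 8.854e-12 * 1.381e-23 * 311 / (2 * 6.022e23 * (1.602e-19)^2 * 1504.8))
kappa^-1 = 0.238 nm

0.238


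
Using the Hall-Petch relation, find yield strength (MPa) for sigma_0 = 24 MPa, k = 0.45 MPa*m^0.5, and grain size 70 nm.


d = 70 nm = 7e-08 m
sqrt(d) = 0.0002645751
Hall-Petch contribution = k / sqrt(d) = 0.45 / 0.0002645751 = 1700.8 MPa
sigma = sigma_0 + k/sqrt(d) = 24 + 1700.8 = 1724.8 MPa

1724.8


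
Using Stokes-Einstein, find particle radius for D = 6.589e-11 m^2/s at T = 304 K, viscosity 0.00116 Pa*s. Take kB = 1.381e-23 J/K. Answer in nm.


Stokes-Einstein: R = kB*T / (6*pi*eta*D)
R = 1.381e-23 * 304 / (6 * pi * 0.00116 * 6.589e-11)
R = 2.91399e-09 m = 2.91 nm

2.91


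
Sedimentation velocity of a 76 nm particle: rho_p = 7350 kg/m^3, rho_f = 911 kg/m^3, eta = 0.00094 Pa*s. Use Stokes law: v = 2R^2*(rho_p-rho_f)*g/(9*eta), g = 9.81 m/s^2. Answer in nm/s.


Radius R = 76/2 nm = 3.8e-08 m
Density difference = 7350 - 911 = 6439 kg/m^3
v = 2 * R^2 * (rho_p - rho_f) * g / (9 * eta)
v = 2 * (3.8e-08)^2 * 6439 * 9.81 / (9 * 0.00094)
v = 2.15633e-08 m/s = 21.5633 nm/s

21.5633


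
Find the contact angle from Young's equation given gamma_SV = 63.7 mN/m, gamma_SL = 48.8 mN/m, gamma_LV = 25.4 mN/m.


cos(theta) = (gamma_SV - gamma_SL) / gamma_LV
cos(theta) = (63.7 - 48.8) / 25.4
cos(theta) = 0.586614
theta = arccos(0.586614) = 54.08 degrees

54.08


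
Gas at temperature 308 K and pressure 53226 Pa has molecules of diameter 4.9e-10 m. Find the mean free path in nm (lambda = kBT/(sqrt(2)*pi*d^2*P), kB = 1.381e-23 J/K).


Mean free path: lambda = kB*T / (sqrt(2) * pi * d^2 * P)
lambda = 1.381e-23 * 308 / (sqrt(2) * pi * (4.9e-10)^2 * 53226)
lambda = 7.49141e-08 m
lambda = 74.91 nm

74.91


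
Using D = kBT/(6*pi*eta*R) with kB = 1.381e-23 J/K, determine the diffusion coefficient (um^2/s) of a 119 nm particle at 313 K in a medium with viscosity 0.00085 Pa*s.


Radius R = 119/2 = 59.5 nm = 5.95e-08 m
D = kB*T / (6*pi*eta*R)
D = 1.381e-23 * 313 / (6 * pi * 0.00085 * 5.95e-08)
D = 4.5342e-12 m^2/s = 4.534 um^2/s

4.534


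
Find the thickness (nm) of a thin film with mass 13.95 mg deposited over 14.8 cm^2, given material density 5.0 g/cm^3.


Convert: m = 13.95 mg = 1.3950e-05 kg, A = 14.8 cm^2 = 1.4800e-03 m^2, rho = 5.0 g/cm^3 = 5000 kg/m^3
t = m / (A * rho)
t = 1.3950e-05 / (1.4800e-03 * 5000)
t = 1.8851e-06 m = 1885.1 nm

1885.1


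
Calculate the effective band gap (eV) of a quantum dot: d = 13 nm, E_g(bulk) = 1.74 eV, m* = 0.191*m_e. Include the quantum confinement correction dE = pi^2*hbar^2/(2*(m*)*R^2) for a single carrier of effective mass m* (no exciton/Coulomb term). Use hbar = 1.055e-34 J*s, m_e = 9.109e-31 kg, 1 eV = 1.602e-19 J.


Radius R = 13/2 nm = 6.5e-09 m
Confinement energy dE = pi^2 * hbar^2 / (2 * m_eff * m_e * R^2)
dE = pi^2 * (1.055e-34)^2 / (2 * 0.191 * 9.109e-31 * (6.5e-09)^2) J, divided by 1.602e-19 J/eV
dE = 0.0466 eV
Total band gap = E_g(bulk) + dE = 1.74 + 0.0466 = 1.7866 eV

1.7866


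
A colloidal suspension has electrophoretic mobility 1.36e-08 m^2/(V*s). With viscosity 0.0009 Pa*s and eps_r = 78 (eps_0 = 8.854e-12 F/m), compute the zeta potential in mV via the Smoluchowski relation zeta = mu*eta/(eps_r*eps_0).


Smoluchowski equation: zeta = mu * eta / (eps_r * eps_0)
zeta = 1.36e-08 * 0.0009 / (78 * 8.854e-12)
zeta = 0.017723 V = 17.72 mV

17.72


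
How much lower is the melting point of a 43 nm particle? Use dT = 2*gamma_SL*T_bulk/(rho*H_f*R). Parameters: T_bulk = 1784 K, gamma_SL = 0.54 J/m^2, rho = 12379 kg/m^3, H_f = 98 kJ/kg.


Radius R = 43/2 = 21.5 nm = 2.15e-08 m
Convert H_f = 98 kJ/kg = 98000 J/kg
dT = 2 * gamma_SL * T_bulk / (rho * H_f * R)
dT = 2 * 0.54 * 1784 / (12379 * 98000 * 2.15e-08)
dT = 73.9 K

73.9


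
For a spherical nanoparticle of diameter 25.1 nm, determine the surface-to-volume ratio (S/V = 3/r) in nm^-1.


Radius r = 25.1/2 = 12.55 nm
S/V = 3 / r = 3 / 12.55
S/V = 0.239 nm^-1

0.239


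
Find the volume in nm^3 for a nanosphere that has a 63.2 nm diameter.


Radius r = 63.2/2 = 31.6 nm
Volume V = (4/3) * pi * r^3
V = (4/3) * pi * (31.6)^3
V = 132175.16 nm^3

132175.16


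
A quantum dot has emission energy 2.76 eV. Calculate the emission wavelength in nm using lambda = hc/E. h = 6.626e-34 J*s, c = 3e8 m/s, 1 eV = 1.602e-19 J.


Convert energy: E = 2.76 eV = 2.76 * 1.602e-19 = 4.42152e-19 J
lambda = h*c / E = 6.626e-34 * 3e8 / 4.42152e-19
lambda = 4.49574e-07 m = 449.6 nm

449.6


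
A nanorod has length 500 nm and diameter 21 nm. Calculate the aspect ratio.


Aspect ratio AR = length / diameter
AR = 500 / 21
AR = 23.81

23.81


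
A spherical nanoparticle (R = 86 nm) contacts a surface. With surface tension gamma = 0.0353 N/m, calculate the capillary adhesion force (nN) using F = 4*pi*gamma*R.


Convert radius: R = 86 nm = 8.6e-08 m
F = 4 * pi * gamma * R
F = 4 * pi * 0.0353 * 8.6e-08
F = 3.8149e-08 N = 38.149 nN

38.149


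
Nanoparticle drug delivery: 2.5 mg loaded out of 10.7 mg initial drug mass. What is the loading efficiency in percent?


Drug loading efficiency = (drug loaded / drug initial) * 100
DLE = 2.5 / 10.7 * 100
DLE = 0.2336 * 100
DLE = 23.36%

23.36


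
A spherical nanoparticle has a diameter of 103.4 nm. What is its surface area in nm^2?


Radius r = 103.4/2 = 51.7 nm
Surface area SA = 4 * pi * r^2
SA = 4 * pi * (51.7)^2
SA = 33588.53 nm^2

33588.53


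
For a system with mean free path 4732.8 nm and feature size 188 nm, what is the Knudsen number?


Knudsen number Kn = lambda / L
Kn = 4732.8 / 188
Kn = 25.1745

25.1745


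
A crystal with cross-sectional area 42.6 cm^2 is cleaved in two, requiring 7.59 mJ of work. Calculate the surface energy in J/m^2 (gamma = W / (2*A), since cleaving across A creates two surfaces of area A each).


Convert: A = 42.6 cm^2 = 0.00426 m^2, W = 7.59 mJ = 0.00759 J
Cleaving exposes two faces of area A, so total new surface = 2*A and gamma = W / (2*A)
gamma = 0.00759 / (2 * 0.00426)
gamma = 0.891 J/m^2

0.891


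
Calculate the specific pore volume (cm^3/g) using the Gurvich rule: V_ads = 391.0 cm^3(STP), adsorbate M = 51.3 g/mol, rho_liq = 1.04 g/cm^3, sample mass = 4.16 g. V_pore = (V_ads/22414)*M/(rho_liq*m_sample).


Moles adsorbed n = V_ads / 22414 = 391.0 / 22414 = 1.744445e-02 mol
Liquid volume V_liq = n * M / rho_liq = 1.744445e-02 * 51.3 / 1.04 = 0.86048 cm^3
Specific pore volume V_pore = V_liq / m_sample = 0.86048 / 4.16
V_pore = 0.2068 cm^3/g

0.2068


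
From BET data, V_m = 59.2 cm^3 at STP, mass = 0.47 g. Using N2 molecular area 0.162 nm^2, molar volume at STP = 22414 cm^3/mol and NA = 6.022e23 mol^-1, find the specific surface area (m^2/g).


Number of moles in monolayer = V_m / 22414 = 59.2 / 22414 = 0.00264121
Number of molecules = moles * NA = 0.00264121 * 6.022e23
SA = molecules * sigma / mass
SA = (59.2 / 22414) * 6.022e23 * 0.162e-18 / 0.47
SA = 548.2 m^2/g

548.2


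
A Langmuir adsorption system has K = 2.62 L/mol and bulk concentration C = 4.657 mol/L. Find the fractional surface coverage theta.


Langmuir isotherm: theta = K*C / (1 + K*C)
K*C = 2.62 * 4.657 = 12.20134
theta = 12.20134 / (1 + 12.20134) = 12.20134 / 13.20134
theta = 0.9243

0.9243


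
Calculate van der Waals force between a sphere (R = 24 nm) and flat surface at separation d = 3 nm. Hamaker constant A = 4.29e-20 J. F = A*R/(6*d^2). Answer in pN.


Convert to SI: R = 24 nm = 2.4e-08 m, d = 3 nm = 3e-09 m
F = A * R / (6 * d^2)
F = 4.29e-20 * 2.4e-08 / (6 * (3e-09)^2)
F = 1.90667e-11 N = 19.067 pN

19.067


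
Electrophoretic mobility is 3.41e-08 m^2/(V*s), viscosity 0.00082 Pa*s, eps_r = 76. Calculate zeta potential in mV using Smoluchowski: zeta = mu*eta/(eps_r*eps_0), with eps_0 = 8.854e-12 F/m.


Smoluchowski equation: zeta = mu * eta / (eps_r * eps_0)
zeta = 3.41e-08 * 0.00082 / (76 * 8.854e-12)
zeta = 0.041554 V = 41.55 mV

41.55


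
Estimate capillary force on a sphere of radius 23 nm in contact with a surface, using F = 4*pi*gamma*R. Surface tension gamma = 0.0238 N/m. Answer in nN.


Convert radius: R = 23 nm = 2.3e-08 m
F = 4 * pi * gamma * R
F = 4 * pi * 0.0238 * 2.3e-08
F = 6.87883e-09 N = 6.8788 nN

6.8788


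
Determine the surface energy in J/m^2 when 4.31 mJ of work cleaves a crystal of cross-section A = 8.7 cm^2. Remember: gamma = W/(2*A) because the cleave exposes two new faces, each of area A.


Convert: A = 8.7 cm^2 = 0.00087 m^2, W = 4.31 mJ = 0.00431 J
Cleaving exposes two faces of area A, so total new surface = 2*A and gamma = W / (2*A)
gamma = 0.00431 / (2 * 0.00087)
gamma = 2.477 J/m^2

2.477


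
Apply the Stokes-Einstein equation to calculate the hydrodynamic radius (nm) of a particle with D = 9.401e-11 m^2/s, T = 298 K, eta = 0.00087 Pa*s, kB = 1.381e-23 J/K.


Stokes-Einstein: R = kB*T / (6*pi*eta*D)
R = 1.381e-23 * 298 / (6 * pi * 0.00087 * 9.401e-11)
R = 2.66941e-09 m = 2.67 nm

2.67


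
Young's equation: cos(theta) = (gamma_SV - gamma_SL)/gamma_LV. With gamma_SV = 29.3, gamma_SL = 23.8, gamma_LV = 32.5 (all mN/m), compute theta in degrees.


cos(theta) = (gamma_SV - gamma_SL) / gamma_LV
cos(theta) = (29.3 - 23.8) / 32.5
cos(theta) = 0.169231
theta = arccos(0.169231) = 80.26 degrees

80.26


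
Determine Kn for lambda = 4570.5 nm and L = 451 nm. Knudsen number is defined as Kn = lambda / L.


Knudsen number Kn = lambda / L
Kn = 4570.5 / 451
Kn = 10.1341

10.1341


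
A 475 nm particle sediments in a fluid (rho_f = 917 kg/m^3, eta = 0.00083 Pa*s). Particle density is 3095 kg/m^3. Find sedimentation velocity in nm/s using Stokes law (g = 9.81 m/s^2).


Radius R = 475/2 nm = 2.375e-07 m
Density difference = 3095 - 917 = 2178 kg/m^3
v = 2 * R^2 * (rho_p - rho_f) * g / (9 * eta)
v = 2 * (2.375e-07)^2 * 2178 * 9.81 / (9 * 0.00083)
v = 3.22674e-07 m/s = 322.6737 nm/s

322.6737


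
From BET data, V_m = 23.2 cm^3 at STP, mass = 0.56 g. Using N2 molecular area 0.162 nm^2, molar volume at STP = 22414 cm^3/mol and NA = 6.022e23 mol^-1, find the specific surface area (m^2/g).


Number of moles in monolayer = V_m / 22414 = 23.2 / 22414 = 0.00103507
Number of molecules = moles * NA = 0.00103507 * 6.022e23
SA = molecules * sigma / mass
SA = (23.2 / 22414) * 6.022e23 * 0.162e-18 / 0.56
SA = 180.3 m^2/g

180.3


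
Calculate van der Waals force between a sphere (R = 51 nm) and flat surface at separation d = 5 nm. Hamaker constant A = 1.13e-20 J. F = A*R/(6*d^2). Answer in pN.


Convert to SI: R = 51 nm = 5.1e-08 m, d = 5 nm = 5e-09 m
F = A * R / (6 * d^2)
F = 1.13e-20 * 5.1e-08 / (6 * (5e-09)^2)
F = 3.842e-12 N = 3.842 pN

3.842


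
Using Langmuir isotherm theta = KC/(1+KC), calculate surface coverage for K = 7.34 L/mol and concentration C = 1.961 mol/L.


Langmuir isotherm: theta = K*C / (1 + K*C)
K*C = 7.34 * 1.961 = 14.39374
theta = 14.39374 / (1 + 14.39374) = 14.39374 / 15.39374
theta = 0.935

0.935


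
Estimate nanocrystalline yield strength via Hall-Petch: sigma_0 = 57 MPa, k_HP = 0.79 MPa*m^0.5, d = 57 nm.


d = 57 nm = 5.7e-08 m
sqrt(d) = 0.0002387467
Hall-Petch contribution = k / sqrt(d) = 0.79 / 0.0002387467 = 3308.9 MPa
sigma = sigma_0 + k/sqrt(d) = 57 + 3308.9 = 3365.9 MPa

3365.9


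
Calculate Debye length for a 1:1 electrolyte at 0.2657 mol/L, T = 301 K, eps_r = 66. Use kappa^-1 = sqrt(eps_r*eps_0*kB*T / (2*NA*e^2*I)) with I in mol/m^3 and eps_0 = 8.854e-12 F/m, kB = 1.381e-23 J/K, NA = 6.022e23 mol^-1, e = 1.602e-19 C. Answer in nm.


Ionic strength I = 0.2657 * 1^2 * 1000 = 265.7 mol/m^3
kappa^-1 = sqrt(66 * 8.854e-12 * 1.381e-23 * 301 / (2 * 6.022e23 * (1.602e-19)^2 * 265.7))
kappa^-1 = 0.544 nm

0.544


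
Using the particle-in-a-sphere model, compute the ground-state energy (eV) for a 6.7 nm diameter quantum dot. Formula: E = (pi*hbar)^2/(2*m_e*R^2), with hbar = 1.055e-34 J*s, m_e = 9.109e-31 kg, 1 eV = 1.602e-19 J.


Radius R = 6.7/2 = 3.35 nm = 3.35e-09 m
E = (pi * 1.055e-34)^2 / (2 * 9.109e-31 * (3.35e-09)^2)
E(J) = 5.37297e-21
E = E(J) / 1.602e-19 = 0.0335 eV

0.0335


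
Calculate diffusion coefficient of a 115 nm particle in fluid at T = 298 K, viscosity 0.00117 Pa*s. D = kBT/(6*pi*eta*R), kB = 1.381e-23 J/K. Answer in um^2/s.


Radius R = 115/2 = 57.5 nm = 5.75e-08 m
D = kB*T / (6*pi*eta*R)
D = 1.381e-23 * 298 / (6 * pi * 0.00117 * 5.75e-08)
D = 3.2453e-12 m^2/s = 3.245 um^2/s

3.245


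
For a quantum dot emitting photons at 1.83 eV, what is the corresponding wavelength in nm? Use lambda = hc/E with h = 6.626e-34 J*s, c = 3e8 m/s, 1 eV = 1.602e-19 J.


Convert energy: E = 1.83 eV = 1.83 * 1.602e-19 = 2.93166e-19 J
lambda = h*c / E = 6.626e-34 * 3e8 / 2.93166e-19
lambda = 6.78046e-07 m = 678.0 nm

678.0


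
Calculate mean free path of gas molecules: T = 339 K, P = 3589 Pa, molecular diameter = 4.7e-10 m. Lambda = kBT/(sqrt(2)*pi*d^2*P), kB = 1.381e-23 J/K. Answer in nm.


Mean free path: lambda = kB*T / (sqrt(2) * pi * d^2 * P)
lambda = 1.381e-23 * 339 / (sqrt(2) * pi * (4.7e-10)^2 * 3589)
lambda = 1.32911e-06 m
lambda = 1329.11 nm

1329.11


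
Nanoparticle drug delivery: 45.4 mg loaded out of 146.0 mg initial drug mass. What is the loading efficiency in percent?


Drug loading efficiency = (drug loaded / drug initial) * 100
DLE = 45.4 / 146.0 * 100
DLE = 0.311 * 100
DLE = 31.1%

31.1


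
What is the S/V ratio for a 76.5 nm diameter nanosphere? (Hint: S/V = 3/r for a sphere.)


Radius r = 76.5/2 = 38.25 nm
S/V = 3 / r = 3 / 38.25
S/V = 0.0784 nm^-1

0.0784


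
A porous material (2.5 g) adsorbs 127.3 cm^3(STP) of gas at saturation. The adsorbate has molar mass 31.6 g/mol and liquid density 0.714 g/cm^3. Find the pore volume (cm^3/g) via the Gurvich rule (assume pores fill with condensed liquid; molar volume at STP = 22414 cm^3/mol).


Moles adsorbed n = V_ads / 22414 = 127.3 / 22414 = 5.679486e-03 mol
Liquid volume V_liq = n * M / rho_liq = 5.679486e-03 * 31.6 / 0.714 = 0.25136 cm^3
Specific pore volume V_pore = V_liq / m_sample = 0.25136 / 2.5
V_pore = 0.1005 cm^3/g

0.1005


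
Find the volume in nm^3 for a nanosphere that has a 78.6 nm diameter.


Radius r = 78.6/2 = 39.3 nm
Volume V = (4/3) * pi * r^3
V = (4/3) * pi * (39.3)^3
V = 254253.1 nm^3

254253.1


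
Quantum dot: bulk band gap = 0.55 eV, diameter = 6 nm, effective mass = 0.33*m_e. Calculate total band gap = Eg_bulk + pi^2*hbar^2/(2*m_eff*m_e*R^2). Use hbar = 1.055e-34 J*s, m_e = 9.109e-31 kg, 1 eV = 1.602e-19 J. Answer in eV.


Radius R = 6/2 nm = 3e-09 m
Confinement energy dE = pi^2 * hbar^2 / (2 * m_eff * m_e * R^2)
dE = pi^2 * (1.055e-34)^2 / (2 * 0.33 * 9.109e-31 * (3e-09)^2) J, divided by 1.602e-19 J/eV
dE = 0.1267 eV
Total band gap = E_g(bulk) + dE = 0.55 + 0.1267 = 0.6767 eV

0.6767


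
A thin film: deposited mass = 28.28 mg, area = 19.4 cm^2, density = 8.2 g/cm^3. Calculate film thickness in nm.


Convert: m = 28.28 mg = 2.8280e-05 kg, A = 19.4 cm^2 = 1.9400e-03 m^2, rho = 8.2 g/cm^3 = 8200 kg/m^3
t = m / (A * rho)
t = 2.8280e-05 / (1.9400e-03 * 8200)
t = 1.7777e-06 m = 1777.7 nm

1777.7


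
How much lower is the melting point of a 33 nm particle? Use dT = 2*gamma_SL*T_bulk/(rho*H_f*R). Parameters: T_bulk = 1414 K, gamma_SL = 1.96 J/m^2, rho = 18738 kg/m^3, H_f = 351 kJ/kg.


Radius R = 33/2 = 16.5 nm = 1.65e-08 m
Convert H_f = 351 kJ/kg = 351000 J/kg
dT = 2 * gamma_SL * T_bulk / (rho * H_f * R)
dT = 2 * 1.96 * 1414 / (18738 * 351000 * 1.65e-08)
dT = 51.1 K

51.1


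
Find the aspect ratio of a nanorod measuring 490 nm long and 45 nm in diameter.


Aspect ratio AR = length / diameter
AR = 490 / 45
AR = 10.89

10.89


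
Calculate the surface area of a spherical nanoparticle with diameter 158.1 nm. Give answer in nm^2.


Radius r = 158.1/2 = 79.05 nm
Surface area SA = 4 * pi * r^2
SA = 4 * pi * (79.05)^2
SA = 78526.02 nm^2

78526.02


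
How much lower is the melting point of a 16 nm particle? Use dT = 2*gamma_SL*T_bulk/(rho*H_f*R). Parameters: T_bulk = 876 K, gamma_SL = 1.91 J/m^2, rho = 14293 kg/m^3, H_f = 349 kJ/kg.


Radius R = 16/2 = 8 nm = 8e-09 m
Convert H_f = 349 kJ/kg = 349000 J/kg
dT = 2 * gamma_SL * T_bulk / (rho * H_f * R)
dT = 2 * 1.91 * 876 / (14293 * 349000 * 8e-09)
dT = 83.9 K

83.9


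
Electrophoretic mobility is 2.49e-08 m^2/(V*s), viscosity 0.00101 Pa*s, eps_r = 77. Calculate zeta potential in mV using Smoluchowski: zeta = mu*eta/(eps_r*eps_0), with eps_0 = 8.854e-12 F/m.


Smoluchowski equation: zeta = mu * eta / (eps_r * eps_0)
zeta = 2.49e-08 * 0.00101 / (77 * 8.854e-12)
zeta = 0.036888 V = 36.89 mV

36.89


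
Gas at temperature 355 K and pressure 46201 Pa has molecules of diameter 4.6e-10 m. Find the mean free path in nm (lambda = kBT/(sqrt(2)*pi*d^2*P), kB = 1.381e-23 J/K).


Mean free path: lambda = kB*T / (sqrt(2) * pi * d^2 * P)
lambda = 1.381e-23 * 355 / (sqrt(2) * pi * (4.6e-10)^2 * 46201)
lambda = 1.12873e-07 m
lambda = 112.87 nm

112.87


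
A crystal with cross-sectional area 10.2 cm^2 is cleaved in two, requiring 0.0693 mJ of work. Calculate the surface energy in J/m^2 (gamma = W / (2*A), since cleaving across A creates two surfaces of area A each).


Convert: A = 10.2 cm^2 = 0.00102 m^2, W = 0.0693 mJ = 6.93e-05 J
Cleaving exposes two faces of area A, so total new surface = 2*A and gamma = W / (2*A)
gamma = 6.93e-05 / (2 * 0.00102)
gamma = 0.034 J/m^2

0.034


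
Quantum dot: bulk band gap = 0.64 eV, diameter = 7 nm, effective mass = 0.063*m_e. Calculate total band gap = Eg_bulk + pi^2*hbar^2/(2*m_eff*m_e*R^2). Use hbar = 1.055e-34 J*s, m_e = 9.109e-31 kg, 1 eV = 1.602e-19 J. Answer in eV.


Radius R = 7/2 nm = 3.5e-09 m
Confinement energy dE = pi^2 * hbar^2 / (2 * m_eff * m_e * R^2)
dE = pi^2 * (1.055e-34)^2 / (2 * 0.063 * 9.109e-31 * (3.5e-09)^2) J, divided by 1.602e-19 J/eV
dE = 0.4877 eV
Total band gap = E_g(bulk) + dE = 0.64 + 0.4877 = 1.1277 eV

1.1277


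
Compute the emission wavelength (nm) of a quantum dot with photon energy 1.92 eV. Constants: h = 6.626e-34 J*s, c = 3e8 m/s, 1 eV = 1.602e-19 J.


Convert energy: E = 1.92 eV = 1.92 * 1.602e-19 = 3.07584e-19 J
lambda = h*c / E = 6.626e-34 * 3e8 / 3.07584e-19
lambda = 6.46262e-07 m = 646.3 nm

646.3


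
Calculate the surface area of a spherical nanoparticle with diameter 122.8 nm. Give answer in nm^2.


Radius r = 122.8/2 = 61.4 nm
Surface area SA = 4 * pi * r^2
SA = 4 * pi * (61.4)^2
SA = 47374.71 nm^2

47374.71


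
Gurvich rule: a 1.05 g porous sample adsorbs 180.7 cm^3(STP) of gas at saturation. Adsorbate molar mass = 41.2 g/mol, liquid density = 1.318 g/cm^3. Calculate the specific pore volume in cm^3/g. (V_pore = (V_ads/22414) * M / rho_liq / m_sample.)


Moles adsorbed n = V_ads / 22414 = 180.7 / 22414 = 8.061926e-03 mol
Liquid volume V_liq = n * M / rho_liq = 8.061926e-03 * 41.2 / 1.318 = 0.25201 cm^3
Specific pore volume V_pore = V_liq / m_sample = 0.25201 / 1.05
V_pore = 0.24 cm^3/g

0.24


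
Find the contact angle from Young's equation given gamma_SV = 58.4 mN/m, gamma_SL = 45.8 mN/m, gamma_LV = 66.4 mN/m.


cos(theta) = (gamma_SV - gamma_SL) / gamma_LV
cos(theta) = (58.4 - 45.8) / 66.4
cos(theta) = 0.189759
theta = arccos(0.189759) = 79.06 degrees

79.06


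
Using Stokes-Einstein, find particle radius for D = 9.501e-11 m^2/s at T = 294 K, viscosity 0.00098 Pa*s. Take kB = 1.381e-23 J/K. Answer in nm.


Stokes-Einstein: R = kB*T / (6*pi*eta*D)
R = 1.381e-23 * 294 / (6 * pi * 0.00098 * 9.501e-11)
R = 2.31337e-09 m = 2.31 nm

2.31


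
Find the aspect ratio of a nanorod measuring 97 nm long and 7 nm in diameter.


Aspect ratio AR = length / diameter
AR = 97 / 7
AR = 13.86

13.86


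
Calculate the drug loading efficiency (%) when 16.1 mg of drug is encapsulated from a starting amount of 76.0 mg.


Drug loading efficiency = (drug loaded / drug initial) * 100
DLE = 16.1 / 76.0 * 100
DLE = 0.2118 * 100
DLE = 21.18%

21.18


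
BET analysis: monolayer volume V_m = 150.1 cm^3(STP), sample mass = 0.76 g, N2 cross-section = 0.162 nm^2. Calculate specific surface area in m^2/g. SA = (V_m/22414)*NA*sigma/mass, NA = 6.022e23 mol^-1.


Number of moles in monolayer = V_m / 22414 = 150.1 / 22414 = 0.00669671
Number of molecules = moles * NA = 0.00669671 * 6.022e23
SA = molecules * sigma / mass
SA = (150.1 / 22414) * 6.022e23 * 0.162e-18 / 0.76
SA = 859.6 m^2/g

859.6


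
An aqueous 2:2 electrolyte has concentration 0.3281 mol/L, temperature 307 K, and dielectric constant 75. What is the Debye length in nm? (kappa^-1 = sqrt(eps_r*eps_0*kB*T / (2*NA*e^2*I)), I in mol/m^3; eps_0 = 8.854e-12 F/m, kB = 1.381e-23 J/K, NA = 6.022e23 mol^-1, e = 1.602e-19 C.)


Ionic strength I = 0.3281 * 2^2 * 1000 = 1312.4 mol/m^3
kappa^-1 = sqrt(75 * 8.854e-12 * 1.381e-23 * 307 / (2 * 6.022e23 * (1.602e-19)^2 * 1312.4))
kappa^-1 = 0.263 nm

0.263


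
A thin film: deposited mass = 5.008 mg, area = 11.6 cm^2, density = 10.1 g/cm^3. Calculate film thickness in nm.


Convert: m = 5.008 mg = 5.0080e-06 kg, A = 11.6 cm^2 = 1.1600e-03 m^2, rho = 10.1 g/cm^3 = 10100 kg/m^3
t = m / (A * rho)
t = 5.0080e-06 / (1.1600e-03 * 10100)
t = 4.2745e-07 m = 427.4 nm

427.4


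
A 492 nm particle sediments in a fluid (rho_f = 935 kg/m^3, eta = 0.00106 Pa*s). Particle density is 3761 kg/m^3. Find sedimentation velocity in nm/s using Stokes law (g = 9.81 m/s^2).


Radius R = 492/2 nm = 2.46e-07 m
Density difference = 3761 - 935 = 2826 kg/m^3
v = 2 * R^2 * (rho_p - rho_f) * g / (9 * eta)
v = 2 * (2.46e-07)^2 * 2826 * 9.81 / (9 * 0.00106)
v = 3.51717e-07 m/s = 351.7167 nm/s

351.7167


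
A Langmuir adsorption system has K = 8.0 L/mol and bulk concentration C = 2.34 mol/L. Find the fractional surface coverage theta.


Langmuir isotherm: theta = K*C / (1 + K*C)
K*C = 8.0 * 2.34 = 18.72
theta = 18.72 / (1 + 18.72) = 18.72 / 19.72
theta = 0.9493

0.9493


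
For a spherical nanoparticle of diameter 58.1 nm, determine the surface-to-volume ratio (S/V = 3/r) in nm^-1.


Radius r = 58.1/2 = 29.05 nm
S/V = 3 / r = 3 / 29.05
S/V = 0.1033 nm^-1

0.1033


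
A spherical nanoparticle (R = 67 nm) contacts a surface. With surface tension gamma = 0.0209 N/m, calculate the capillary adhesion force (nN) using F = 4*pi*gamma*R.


Convert radius: R = 67 nm = 6.7e-08 m
F = 4 * pi * gamma * R
F = 4 * pi * 0.0209 * 6.7e-08
F = 1.75967e-08 N = 17.5967 nN

17.5967


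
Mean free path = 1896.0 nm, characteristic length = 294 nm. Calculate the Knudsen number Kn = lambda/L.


Knudsen number Kn = lambda / L
Kn = 1896.0 / 294
Kn = 6.449

6.449


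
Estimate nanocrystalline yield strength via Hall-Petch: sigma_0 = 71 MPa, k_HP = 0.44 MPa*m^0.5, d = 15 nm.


d = 15 nm = 1.5e-08 m
sqrt(d) = 0.0001224745
Hall-Petch contribution = k / sqrt(d) = 0.44 / 0.0001224745 = 3592.6 MPa
sigma = sigma_0 + k/sqrt(d) = 71 + 3592.6 = 3663.6 MPa

3663.6


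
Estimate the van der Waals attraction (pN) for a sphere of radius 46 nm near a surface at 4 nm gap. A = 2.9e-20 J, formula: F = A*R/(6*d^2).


Convert to SI: R = 46 nm = 4.6e-08 m, d = 4 nm = 4e-09 m
F = A * R / (6 * d^2)
F = 2.9e-20 * 4.6e-08 / (6 * (4e-09)^2)
F = 1.38958e-11 N = 13.896 pN

13.896


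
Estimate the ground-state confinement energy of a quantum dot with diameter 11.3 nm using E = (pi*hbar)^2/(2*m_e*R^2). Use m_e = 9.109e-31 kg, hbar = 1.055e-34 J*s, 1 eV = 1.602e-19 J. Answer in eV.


Radius R = 11.3/2 = 5.65 nm = 5.65e-09 m
E = (pi * 1.055e-34)^2 / (2 * 9.109e-31 * (5.65e-09)^2)
E(J) = 1.88889e-21
E = E(J) / 1.602e-19 = 0.0118 eV

0.0118


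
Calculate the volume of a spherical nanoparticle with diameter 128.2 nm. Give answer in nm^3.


Radius r = 128.2/2 = 64.1 nm
Volume V = (4/3) * pi * r^3
V = (4/3) * pi * (64.1)^3
V = 1103221.45 nm^3

1103221.45


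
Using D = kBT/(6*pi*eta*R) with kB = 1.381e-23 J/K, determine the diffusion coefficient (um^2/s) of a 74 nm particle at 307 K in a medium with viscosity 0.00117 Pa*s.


Radius R = 74/2 = 37 nm = 3.7e-08 m
D = kB*T / (6*pi*eta*R)
D = 1.381e-23 * 307 / (6 * pi * 0.00117 * 3.7e-08)
D = 5.19569e-12 m^2/s = 5.196 um^2/s

5.196


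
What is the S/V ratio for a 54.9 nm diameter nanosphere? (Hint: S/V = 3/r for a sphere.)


Radius r = 54.9/2 = 27.45 nm
S/V = 3 / r = 3 / 27.45
S/V = 0.1093 nm^-1

0.1093


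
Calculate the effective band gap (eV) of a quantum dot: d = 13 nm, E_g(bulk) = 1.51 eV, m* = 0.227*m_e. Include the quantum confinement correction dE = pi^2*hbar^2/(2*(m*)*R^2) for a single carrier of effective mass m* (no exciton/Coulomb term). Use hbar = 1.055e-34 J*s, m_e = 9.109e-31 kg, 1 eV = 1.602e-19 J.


Radius R = 13/2 nm = 6.5e-09 m
Confinement energy dE = pi^2 * hbar^2 / (2 * m_eff * m_e * R^2)
dE = pi^2 * (1.055e-34)^2 / (2 * 0.227 * 9.109e-31 * (6.5e-09)^2) J, divided by 1.602e-19 J/eV
dE = 0.0392 eV
Total band gap = E_g(bulk) + dE = 1.51 + 0.0392 = 1.5492 eV

1.5492


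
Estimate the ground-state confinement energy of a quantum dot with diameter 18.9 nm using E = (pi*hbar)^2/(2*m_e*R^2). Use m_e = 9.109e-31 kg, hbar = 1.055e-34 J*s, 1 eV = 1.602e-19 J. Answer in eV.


Radius R = 18.9/2 = 9.45 nm = 9.45e-09 m
E = (pi * 1.055e-34)^2 / (2 * 9.109e-31 * (9.45e-09)^2)
E(J) = 6.75212e-22
E = E(J) / 1.602e-19 = 0.0042 eV

0.0042


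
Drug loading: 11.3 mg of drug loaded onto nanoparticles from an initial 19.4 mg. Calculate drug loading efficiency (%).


Drug loading efficiency = (drug loaded / drug initial) * 100
DLE = 11.3 / 19.4 * 100
DLE = 0.5825 * 100
DLE = 58.25%

58.25


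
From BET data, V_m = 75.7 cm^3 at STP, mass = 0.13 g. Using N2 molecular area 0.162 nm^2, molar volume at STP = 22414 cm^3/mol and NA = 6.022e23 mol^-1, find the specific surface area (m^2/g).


Number of moles in monolayer = V_m / 22414 = 75.7 / 22414 = 0.00337735
Number of molecules = moles * NA = 0.00337735 * 6.022e23
SA = molecules * sigma / mass
SA = (75.7 / 22414) * 6.022e23 * 0.162e-18 / 0.13
SA = 2534.5 m^2/g

2534.5


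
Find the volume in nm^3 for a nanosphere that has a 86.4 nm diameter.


Radius r = 86.4/2 = 43.2 nm
Volume V = (4/3) * pi * r^3
V = (4/3) * pi * (43.2)^3
V = 337706.83 nm^3

337706.83


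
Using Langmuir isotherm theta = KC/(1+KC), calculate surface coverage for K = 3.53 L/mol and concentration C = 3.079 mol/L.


Langmuir isotherm: theta = K*C / (1 + K*C)
K*C = 3.53 * 3.079 = 10.86887
theta = 10.86887 / (1 + 10.86887) = 10.86887 / 11.86887
theta = 0.9157

0.9157


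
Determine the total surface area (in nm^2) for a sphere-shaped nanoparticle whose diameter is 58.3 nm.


Radius r = 58.3/2 = 29.15 nm
Surface area SA = 4 * pi * r^2
SA = 4 * pi * (29.15)^2
SA = 10677.93 nm^2

10677.93


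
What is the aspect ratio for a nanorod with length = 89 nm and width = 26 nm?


Aspect ratio AR = length / diameter
AR = 89 / 26
AR = 3.42

3.42


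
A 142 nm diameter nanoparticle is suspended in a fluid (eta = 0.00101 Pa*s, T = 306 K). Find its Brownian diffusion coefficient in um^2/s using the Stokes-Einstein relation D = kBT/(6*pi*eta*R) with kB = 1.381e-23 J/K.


Radius R = 142/2 = 71 nm = 7.1e-08 m
D = kB*T / (6*pi*eta*R)
D = 1.381e-23 * 306 / (6 * pi * 0.00101 * 7.1e-08)
D = 3.12633e-12 m^2/s = 3.126 um^2/s

3.126


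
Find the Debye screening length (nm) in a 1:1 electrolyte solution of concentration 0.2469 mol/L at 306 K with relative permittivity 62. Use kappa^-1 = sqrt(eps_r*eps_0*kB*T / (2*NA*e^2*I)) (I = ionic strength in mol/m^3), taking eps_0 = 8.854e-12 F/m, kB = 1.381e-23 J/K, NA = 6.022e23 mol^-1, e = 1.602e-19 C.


Ionic strength I = 0.2469 * 1^2 * 1000 = 246.9 mol/m^3
kappa^-1 = sqrt(62 * 8.854e-12 * 1.381e-23 * 306 / (2 * 6.022e23 * (1.602e-19)^2 * 246.9))
kappa^-1 = 0.551 nm

0.551


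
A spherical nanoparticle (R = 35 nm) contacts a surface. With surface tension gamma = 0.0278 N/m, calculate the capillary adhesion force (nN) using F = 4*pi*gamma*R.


Convert radius: R = 35 nm = 3.5e-08 m
F = 4 * pi * gamma * R
F = 4 * pi * 0.0278 * 3.5e-08
F = 1.22271e-08 N = 12.2271 nN

12.2271


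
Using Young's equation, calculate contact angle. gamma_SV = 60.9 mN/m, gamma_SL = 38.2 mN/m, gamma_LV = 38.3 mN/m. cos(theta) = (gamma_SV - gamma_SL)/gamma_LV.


cos(theta) = (gamma_SV - gamma_SL) / gamma_LV
cos(theta) = (60.9 - 38.2) / 38.3
cos(theta) = 0.592689
theta = arccos(0.592689) = 53.65 degrees

53.65


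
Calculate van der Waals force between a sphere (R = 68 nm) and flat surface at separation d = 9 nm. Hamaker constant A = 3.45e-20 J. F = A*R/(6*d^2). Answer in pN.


Convert to SI: R = 68 nm = 6.8e-08 m, d = 9 nm = 9e-09 m
F = A * R / (6 * d^2)
F = 3.45e-20 * 6.8e-08 / (6 * (9e-09)^2)
F = 4.82716e-12 N = 4.827 pN

4.827


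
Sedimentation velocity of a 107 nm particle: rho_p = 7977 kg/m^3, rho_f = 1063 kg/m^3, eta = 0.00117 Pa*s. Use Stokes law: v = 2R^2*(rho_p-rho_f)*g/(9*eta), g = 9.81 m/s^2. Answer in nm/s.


Radius R = 107/2 nm = 5.35e-08 m
Density difference = 7977 - 1063 = 6914 kg/m^3
v = 2 * R^2 * (rho_p - rho_f) * g / (9 * eta)
v = 2 * (5.35e-08)^2 * 6914 * 9.81 / (9 * 0.00117)
v = 3.68729e-08 m/s = 36.8729 nm/s

36.8729


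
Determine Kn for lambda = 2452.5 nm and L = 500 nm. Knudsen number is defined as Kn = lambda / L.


Knudsen number Kn = lambda / L
Kn = 2452.5 / 500
Kn = 4.905

4.905


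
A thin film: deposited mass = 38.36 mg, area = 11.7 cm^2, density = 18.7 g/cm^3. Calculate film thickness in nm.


Convert: m = 38.36 mg = 3.8360e-05 kg, A = 11.7 cm^2 = 1.1700e-03 m^2, rho = 18.7 g/cm^3 = 18700 kg/m^3
t = m / (A * rho)
t = 3.8360e-05 / (1.1700e-03 * 18700)
t = 1.7533e-06 m = 1753.3 nm

1753.3


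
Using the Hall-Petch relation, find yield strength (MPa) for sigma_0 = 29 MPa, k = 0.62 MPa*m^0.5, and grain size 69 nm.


d = 69 nm = 6.9e-08 m
sqrt(d) = 0.0002626785
Hall-Petch contribution = k / sqrt(d) = 0.62 / 0.0002626785 = 2360.3 MPa
sigma = sigma_0 + k/sqrt(d) = 29 + 2360.3 = 2389.3 MPa

2389.3


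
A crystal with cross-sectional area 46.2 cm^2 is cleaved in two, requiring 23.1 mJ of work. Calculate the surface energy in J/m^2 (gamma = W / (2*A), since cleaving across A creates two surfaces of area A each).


Convert: A = 46.2 cm^2 = 0.00462 m^2, W = 23.1 mJ = 0.0231 J
Cleaving exposes two faces of area A, so total new surface = 2*A and gamma = W / (2*A)
gamma = 0.0231 / (2 * 0.00462)
gamma = 2.5 J/m^2

2.5


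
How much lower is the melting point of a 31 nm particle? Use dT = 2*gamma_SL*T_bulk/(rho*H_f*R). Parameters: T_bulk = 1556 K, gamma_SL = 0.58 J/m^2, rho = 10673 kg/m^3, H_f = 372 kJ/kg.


Radius R = 31/2 = 15.5 nm = 1.55e-08 m
Convert H_f = 372 kJ/kg = 372000 J/kg
dT = 2 * gamma_SL * T_bulk / (rho * H_f * R)
dT = 2 * 0.58 * 1556 / (10673 * 372000 * 1.55e-08)
dT = 29.3 K

29.3


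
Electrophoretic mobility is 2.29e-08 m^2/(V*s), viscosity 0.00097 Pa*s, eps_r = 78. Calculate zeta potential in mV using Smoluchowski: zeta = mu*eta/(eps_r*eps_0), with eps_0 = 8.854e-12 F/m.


Smoluchowski equation: zeta = mu * eta / (eps_r * eps_0)
zeta = 2.29e-08 * 0.00097 / (78 * 8.854e-12)
zeta = 0.032164 V = 32.16 mV

32.16


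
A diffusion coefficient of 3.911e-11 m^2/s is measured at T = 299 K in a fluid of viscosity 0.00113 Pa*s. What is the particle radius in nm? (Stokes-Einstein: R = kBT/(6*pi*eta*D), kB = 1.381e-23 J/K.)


Stokes-Einstein: R = kB*T / (6*pi*eta*D)
R = 1.381e-23 * 299 / (6 * pi * 0.00113 * 3.911e-11)
R = 4.95676e-09 m = 4.96 nm

4.96


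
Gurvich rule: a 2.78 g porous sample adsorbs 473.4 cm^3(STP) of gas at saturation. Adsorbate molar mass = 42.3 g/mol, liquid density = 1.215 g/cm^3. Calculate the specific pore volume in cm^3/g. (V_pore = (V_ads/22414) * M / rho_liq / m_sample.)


Moles adsorbed n = V_ads / 22414 = 473.4 / 22414 = 2.112073e-02 mol
Liquid volume V_liq = n * M / rho_liq = 2.112073e-02 * 42.3 / 1.215 = 0.73531 cm^3
Specific pore volume V_pore = V_liq / m_sample = 0.73531 / 2.78
V_pore = 0.2645 cm^3/g

0.2645


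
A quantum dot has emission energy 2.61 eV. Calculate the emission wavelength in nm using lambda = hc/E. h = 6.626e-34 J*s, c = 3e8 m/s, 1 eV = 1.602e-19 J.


Convert energy: E = 2.61 eV = 2.61 * 1.602e-19 = 4.18122e-19 J
lambda = h*c / E = 6.626e-34 * 3e8 / 4.18122e-19
lambda = 4.75411e-07 m = 475.4 nm

475.4


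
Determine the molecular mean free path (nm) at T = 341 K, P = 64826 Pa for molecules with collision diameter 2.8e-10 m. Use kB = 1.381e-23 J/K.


Mean free path: lambda = kB*T / (sqrt(2) * pi * d^2 * P)
lambda = 1.381e-23 * 341 / (sqrt(2) * pi * (2.8e-10)^2 * 64826)
lambda = 2.08554e-07 m
lambda = 208.55 nm

208.55


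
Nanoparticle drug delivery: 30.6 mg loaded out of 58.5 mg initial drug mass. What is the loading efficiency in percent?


Drug loading efficiency = (drug loaded / drug initial) * 100
DLE = 30.6 / 58.5 * 100
DLE = 0.5231 * 100
DLE = 52.31%

52.31


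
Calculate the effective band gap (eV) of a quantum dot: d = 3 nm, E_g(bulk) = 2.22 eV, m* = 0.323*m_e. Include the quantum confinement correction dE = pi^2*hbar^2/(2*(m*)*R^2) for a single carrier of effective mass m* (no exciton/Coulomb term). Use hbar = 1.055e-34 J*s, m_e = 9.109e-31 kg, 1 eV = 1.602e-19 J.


Radius R = 3/2 nm = 1.5e-09 m
Confinement energy dE = pi^2 * hbar^2 / (2 * m_eff * m_e * R^2)
dE = pi^2 * (1.055e-34)^2 / (2 * 0.323 * 9.109e-31 * (1.5e-09)^2) J, divided by 1.602e-19 J/eV
dE = 0.5179 eV
Total band gap = E_g(bulk) + dE = 2.22 + 0.5179 = 2.7379 eV

2.7379


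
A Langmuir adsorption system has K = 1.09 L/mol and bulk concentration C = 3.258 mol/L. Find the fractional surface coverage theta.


Langmuir isotherm: theta = K*C / (1 + K*C)
K*C = 1.09 * 3.258 = 3.55122
theta = 3.55122 / (1 + 3.55122) = 3.55122 / 4.55122
theta = 0.7803

0.7803


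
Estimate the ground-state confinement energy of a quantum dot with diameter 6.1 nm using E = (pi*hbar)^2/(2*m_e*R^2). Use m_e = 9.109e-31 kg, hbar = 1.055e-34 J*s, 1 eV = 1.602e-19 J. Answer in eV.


Radius R = 6.1/2 = 3.05 nm = 3.05e-09 m
E = (pi * 1.055e-34)^2 / (2 * 9.109e-31 * (3.05e-09)^2)
E(J) = 6.48193e-21
E = E(J) / 1.602e-19 = 0.0405 eV

0.0405


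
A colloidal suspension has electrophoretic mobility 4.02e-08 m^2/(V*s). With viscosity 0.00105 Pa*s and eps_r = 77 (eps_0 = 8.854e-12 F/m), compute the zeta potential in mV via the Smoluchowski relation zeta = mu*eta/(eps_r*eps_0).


Smoluchowski equation: zeta = mu * eta / (eps_r * eps_0)
zeta = 4.02e-08 * 0.00105 / (77 * 8.854e-12)
zeta = 0.061913 V = 61.91 mV

61.91


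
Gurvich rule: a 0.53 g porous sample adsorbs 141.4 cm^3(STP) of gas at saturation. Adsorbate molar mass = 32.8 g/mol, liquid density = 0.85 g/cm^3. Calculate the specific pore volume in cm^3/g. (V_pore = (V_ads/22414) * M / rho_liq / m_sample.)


Moles adsorbed n = V_ads / 22414 = 141.4 / 22414 = 6.308557e-03 mol
Liquid volume V_liq = n * M / rho_liq = 6.308557e-03 * 32.8 / 0.85 = 0.24344 cm^3
Specific pore volume V_pore = V_liq / m_sample = 0.24344 / 0.53
V_pore = 0.4593 cm^3/g

0.4593


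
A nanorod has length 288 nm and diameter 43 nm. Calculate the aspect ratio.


Aspect ratio AR = length / diameter
AR = 288 / 43
AR = 6.7

6.7


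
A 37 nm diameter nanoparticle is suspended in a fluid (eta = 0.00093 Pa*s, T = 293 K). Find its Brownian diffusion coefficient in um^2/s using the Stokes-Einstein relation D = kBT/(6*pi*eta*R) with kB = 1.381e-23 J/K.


Radius R = 37/2 = 18.5 nm = 1.85e-08 m
D = kB*T / (6*pi*eta*R)
D = 1.381e-23 * 293 / (6 * pi * 0.00093 * 1.85e-08)
D = 1.24769e-11 m^2/s = 12.477 um^2/s

12.477


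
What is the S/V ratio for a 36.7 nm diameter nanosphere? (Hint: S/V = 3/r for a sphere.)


Radius r = 36.7/2 = 18.35 nm
S/V = 3 / r = 3 / 18.35
S/V = 0.1635 nm^-1

0.1635


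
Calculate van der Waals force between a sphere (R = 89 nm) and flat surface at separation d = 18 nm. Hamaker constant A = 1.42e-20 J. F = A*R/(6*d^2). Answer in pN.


Convert to SI: R = 89 nm = 8.9e-08 m, d = 18 nm = 1.8e-08 m
F = A * R / (6 * d^2)
F = 1.42e-20 * 8.9e-08 / (6 * (1.8e-08)^2)
F = 6.50103e-13 N = 0.65 pN

0.65
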